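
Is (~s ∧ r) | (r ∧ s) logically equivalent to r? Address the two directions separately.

(→) Assume the antecedent. If s is true, the antecedent forces (s = T, r = T), and r holds there. If s is false, the antecedent forces (s = F, r = T), and r holds there. Either way r holds.

(←) Assume the antecedent. If s is true, the antecedent forces (s = T, r = T), and (~s ∧ r) | (r ∧ s) holds there. If s is false, the antecedent forces (s = F, r = T), and (~s ∧ r) | (r ∧ s) holds there. Either way (~s ∧ r) | (r ∧ s) holds.

Equivalent; both directions hold.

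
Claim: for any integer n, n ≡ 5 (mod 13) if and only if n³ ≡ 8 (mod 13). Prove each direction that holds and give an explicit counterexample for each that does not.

(⇒) Suppose n ≡ 5 (mod 13). Write n = 13j + 5. Then (13j + 5)³ = 2197j³ + 2535j² + 975j + 125 = 13(169j³ + 195j² + 75j + 9) + 8, so n³ ≡ 8 (mod 13).

(⇐) This fails: take n = 2. Then 2³ = 8 ≡ 8 (mod 13), yet 2 ≡ 2 (mod 13), not 5.

The forward direction holds; the converse fails.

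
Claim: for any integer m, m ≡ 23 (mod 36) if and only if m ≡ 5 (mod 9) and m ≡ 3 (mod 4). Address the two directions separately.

[⇐] If m ≡ 5 (mod 9) and m ≡ 3 (mod 4), then by the Chinese remainder theorem m ≡ 23 (mod 36). This is exactly m ≡ 23 (mod 36).

[⇒] Suppose m ≡ 23 (mod 36); write m = 36j + 23. Since 9 ∣ 36, reducing mod 9 gives m ≡ 23 ≡ 5 (mod 9); since 4 ∣ 36, reducing mod 4 gives m ≡ 23 ≡ 3 (mod 4).

Both implications hold.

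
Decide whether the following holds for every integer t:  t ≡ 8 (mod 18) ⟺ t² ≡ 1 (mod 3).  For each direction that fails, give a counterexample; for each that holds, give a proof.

(⇐) This fails: take t = 1. Then 1² = 1 ≡ 1 (mod 3), yet 1 ≡ 1 (mod 18), not 8.

(⇒) Suppose t ≡ 8 (mod 18). Then t² ≡ 8² = 64 (mod 18), and since 3 ∣ 18, also t² ≡ 1 (mod 3).

Only the forward implication holds.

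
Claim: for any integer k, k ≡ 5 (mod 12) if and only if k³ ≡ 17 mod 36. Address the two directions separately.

(⟹) Suppose k ≡ 5 (mod 12). Working modulo 36, k ∈ {5, 17, 29}; for each such r, r³ ≡ 17 (mod 36).

(⟸) Conversely, the residues r modulo 36 with r³ ≡ 17 (mod 36) are exactly {5, 17, 29}, and each is ≡ 5 (mod 12).

Both directions hold; the statement is true.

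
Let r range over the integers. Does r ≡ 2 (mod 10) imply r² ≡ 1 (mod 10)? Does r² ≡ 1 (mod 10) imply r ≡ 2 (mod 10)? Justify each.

Neither implication holds.

[⇒] This fails: take r = 2. Then 2 ≡ 2 (mod 10), but 2² = 4 ≡ 4 (mod 10), not 1.

[⇐] This fails: take r = 1. Then 1² = 1 ≡ 1 (mod 10), yet 1 ≡ 1 (mod 10), not 2.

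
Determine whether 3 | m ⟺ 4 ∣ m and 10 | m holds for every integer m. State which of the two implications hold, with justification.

(→) This fails: take m = 3. Certainly 3 ∣ 3, but 4 ∤ 3.

(←) This fails: take m = 20. Both 4 ∣ 20 and 10 ∣ 20, yet 20 is not a multiple of 3 (since 20 = 6·3 + 2), so 3 ∤ 20.

Neither direction holds.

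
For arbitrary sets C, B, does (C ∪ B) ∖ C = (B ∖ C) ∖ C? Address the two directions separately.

(⟹) Let x ∈ (C ∪ B) ∖ C. Then x ∈ B and x ∉ C, from which x ∈ (B ∖ C) ∖ C.

(⟸) Let x ∈ (B ∖ C) ∖ C. Then x ∈ B and x ∉ C, from which x ∈ (C ∪ B) ∖ C.

Both inclusions hold; the sets are equal.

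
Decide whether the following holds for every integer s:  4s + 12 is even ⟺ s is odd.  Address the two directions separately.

(→) This fails: take s = 6. Then 4s + 12 = 36, which is even, yet s = 6 is even, not odd.

(←) Suppose s is odd. Since 4 is even, 4s is even for every s, so 4s + 12 has the same parity as 12, which is even. Hence 4s + 12 is even.

Only the converse holds.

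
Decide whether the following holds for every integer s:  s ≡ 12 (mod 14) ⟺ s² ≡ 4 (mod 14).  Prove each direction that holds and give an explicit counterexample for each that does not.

(⟹) Suppose s ≡ 12 (mod 14). Write s = 14j + 12. Then (14j + 12)² = 196j² + 336j + 144 = 14(14j² + 24j + 10) + 4, so s² ≡ 4 (mod 14).

(⟸) This fails: take s = 2. Then 2² = 4 ≡ 4 (mod 14), yet 2 ≡ 2 (mod 14), not 12.

Only the forward implication holds.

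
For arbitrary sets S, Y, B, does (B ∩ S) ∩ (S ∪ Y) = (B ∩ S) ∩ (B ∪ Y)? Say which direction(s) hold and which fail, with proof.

Both inclusions hold.

(⟹) Let x ∈ (B ∩ S) ∩ (S ∪ Y). Then either x ∈ S ∩ B and x ∉ Y; or x ∈ S ∩ Y ∩ B. In each case x ∈ (B ∩ S) ∩ (B ∪ Y), so (B ∩ S) ∩ (S ∪ Y) ⊆ (B ∩ S) ∩ (B ∪ Y).

(⟸) Let x ∈ (B ∩ S) ∩ (B ∪ Y). Then either x ∈ S ∩ B and x ∉ Y; or x ∈ S ∩ Y ∩ B. In each case x ∈ (B ∩ S) ∩ (S ∪ Y), so (B ∩ S) ∩ (B ∪ Y) ⊆ (B ∩ S) ∩ (S ∪ Y).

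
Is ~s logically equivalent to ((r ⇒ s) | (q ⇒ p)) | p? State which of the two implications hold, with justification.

(⇒) This fails. Under p = F, s = F, r = T, q = T, the left side is true but the right side is false.

(⇐) This fails. Under p = F, s = T, r = F, q = F, the left side is false but the right side is true.

Neither implication holds.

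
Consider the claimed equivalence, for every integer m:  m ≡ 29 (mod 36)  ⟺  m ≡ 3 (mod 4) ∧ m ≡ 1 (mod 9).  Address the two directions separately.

(⇒) This fails: m = 29 gives 29 ≡ 29 (mod 36) but 29 ≡ 1 (mod 4), so the conjunction on the right does not hold.

(⇐) This fails: m = 19 satisfies both congruences on the right (19 ≡ 3 mod 4 and 19 ≡ 1 mod 9) yet 19 ≡ 19 (mod 36), not 29.

(⇒) fails and (⇐) fails.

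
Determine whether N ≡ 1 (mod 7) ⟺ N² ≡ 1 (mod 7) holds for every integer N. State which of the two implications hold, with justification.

(←) This fails: take N = 6. Then 6² = 36 ≡ 1 (mod 7), yet 6 ≡ 6 (mod 7), not 1.

(→) Suppose N ≡ 1 (mod 7). Write N = 7j + 1. Then (7j + 1)² = 49j² + 14j + 1 = 7(7j² + 2j) + 1, so N² ≡ 1 (mod 7).

Only the forward direction holds.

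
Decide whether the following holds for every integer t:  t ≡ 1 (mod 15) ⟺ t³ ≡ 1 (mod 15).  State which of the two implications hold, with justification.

Forward direction. Suppose t ≡ 1 (mod 15). Write t = 15j + 1. Then (15j + 1)³ = 3375j³ + 675j² + 45j + 1 = 15(225j³ + 45j² + 3j) + 1, so t³ ≡ 1 (mod 15).

Converse. Suppose t³ ≡ 1 (mod 15). The only residue r in {0, …, 14} with r³ ≡ 1 (mod 15) is r = 1, so t ≡ 1 (mod 15).

Both implications hold.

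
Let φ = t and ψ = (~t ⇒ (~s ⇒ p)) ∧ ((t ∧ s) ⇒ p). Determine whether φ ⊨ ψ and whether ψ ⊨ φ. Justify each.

(→) This fails. Under s = T, p = F, t = T, the left side is true but the right side is false.

(←) This fails. Under s = T, p = F, t = F, the left side is false but the right side is true.

Neither implication holds.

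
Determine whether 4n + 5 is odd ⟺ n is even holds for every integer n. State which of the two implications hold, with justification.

The forward direction fails; the converse holds.

[⇒] This fails: take n = 1. Then 4n + 5 = 9, which is odd, yet n = 1 is odd, not even.

[⇐] Suppose n is even. Since 4 is even, 4n is even for every n, so 4n + 5 has the same parity as 5, which is odd. Hence 4n + 5 is odd.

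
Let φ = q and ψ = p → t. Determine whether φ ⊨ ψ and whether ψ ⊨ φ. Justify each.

(⇒) fails and (⇐) fails.

(⟹) This fails. Under q = T, t = F, p = T, the left side is true but the right side is false.

(⟸) This fails. Under q = F, t = F, p = F, the left side is false but the right side is true.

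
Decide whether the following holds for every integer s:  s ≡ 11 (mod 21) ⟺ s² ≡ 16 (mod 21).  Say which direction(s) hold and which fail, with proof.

(⟹) Suppose s ≡ 11 (mod 21). Write s = 21j + 11. Then (21j + 11)² = 441j² + 462j + 121 = 21(21j² + 22j + 5) + 16, so s² ≡ 16 (mod 21).

(⟸) This fails: take s = 4. Then 4² = 16 ≡ 16 (mod 21), yet 4 ≡ 4 (mod 21), not 11.

Not equivalent: only (⇒) holds.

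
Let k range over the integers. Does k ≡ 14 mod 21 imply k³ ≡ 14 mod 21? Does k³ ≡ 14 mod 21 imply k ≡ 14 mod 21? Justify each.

(⟹) Suppose k ≡ 14 mod 21. Write k = 21j + 14. Then (21j + 14)³ = 9261j³ + 18522j² + 12348j + 2744 = 21(441j³ + 882j² + 588j + 130) + 14, so k³ ≡ 14 (mod 21).

(⟸) Conversely, suppose k³ ≡ 14 (mod 21). The only residue r in {0, …, 20} with r³ ≡ 14 (mod 21) is r = 14, so k ≡ 14 (mod 21).

Both directions hold.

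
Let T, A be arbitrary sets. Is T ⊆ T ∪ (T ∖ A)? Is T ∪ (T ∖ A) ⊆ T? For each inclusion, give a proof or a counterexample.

Forward inclusion. Let x ∈ T. Then either x ∈ T and x ∉ A; or x ∈ T ∩ A. In each case x ∈ T ∪ (T ∖ A), so T ⊆ T ∪ (T ∖ A).

Reverse inclusion. Let x ∈ T ∪ (T ∖ A). Then either x ∈ T and x ∉ A; or x ∈ T ∩ A. In each case x ∈ T, so T ∪ (T ∖ A) ⊆ T.

The two sets are equal.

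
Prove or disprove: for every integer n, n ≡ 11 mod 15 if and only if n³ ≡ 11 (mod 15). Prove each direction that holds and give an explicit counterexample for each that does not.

(←) Suppose n³ ≡ 11 (mod 15). The only residue r in {0, …, 14} with r³ ≡ 11 (mod 15) is r = 11, so n ≡ 11 (mod 15).

(→) Suppose n ≡ 11 mod 15. Write n = 15j + 11. Then (15j + 11)³ = 3375j³ + 7425j² + 5445j + 1331 = 15(225j³ + 495j² + 363j + 88) + 11, so n³ ≡ 11 (mod 15).

The biconditional holds.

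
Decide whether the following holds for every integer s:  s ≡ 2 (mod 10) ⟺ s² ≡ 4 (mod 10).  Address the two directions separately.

Not equivalent: only (⇒) holds.

(⟹) Suppose s ≡ 2 (mod 10). Write s = 10j + 2. Then (10j + 2)² = 100j² + 40j + 4 = 10(10j² + 4j) + 4, so s² ≡ 4 (mod 10).

(⟸) This fails: take s = 8. Then 8² = 64 ≡ 4 (mod 10), yet 8 ≡ 8 (mod 10), not 2.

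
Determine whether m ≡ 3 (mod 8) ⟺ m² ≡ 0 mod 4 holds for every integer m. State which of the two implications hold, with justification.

[⇒] This fails: take m = 3. Then 3 ≡ 3 (mod 8), but 3² = 9 ≡ 1 (mod 4), not 0.

[⇐] This fails: take m = 0. Then 0² = 0 ≡ 0 (mod 4), yet 0 ≡ 0 (mod 8), not 3.

Neither implication holds.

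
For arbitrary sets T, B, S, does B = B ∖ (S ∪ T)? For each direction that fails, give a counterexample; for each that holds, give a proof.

(⟹) This inclusion fails. Take T = {1}, B = {1}, S = ∅; then 1 ∈ B but 1 ∉ B ∖ (S ∪ T).

(⟸) Let x ∈ B ∖ (S ∪ T). Then x ∈ B and x ∉ T, S, from which x ∈ B.

The sets are not equal: only the reverse inclusion holds.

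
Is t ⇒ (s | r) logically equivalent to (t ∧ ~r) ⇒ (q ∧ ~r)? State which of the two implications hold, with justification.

Forward direction. This fails. Under s = T, q = F, t = T, r = F, the left side is true but the right side is false.

Converse. This fails. Under s = F, q = T, t = T, r = F, the left side is false but the right side is true.

Both directions fail.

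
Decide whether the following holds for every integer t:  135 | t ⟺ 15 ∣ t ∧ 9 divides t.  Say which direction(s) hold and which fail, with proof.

The forward direction holds; the converse fails.

(⇒) If 135 ∣ t, write t = 135q. Since 135 = 9·15, t = 15·(9q), so 15 ∣ t; and since 135 = 15·9, t = 9·(15q), so 9 ∣ t.

(⇐) This fails: take t = 45. Both 15 ∣ 45 and 9 ∣ 45, yet 45 is not a multiple of 135 (since 45 = 0·135 + 45), so 135 ∤ 45.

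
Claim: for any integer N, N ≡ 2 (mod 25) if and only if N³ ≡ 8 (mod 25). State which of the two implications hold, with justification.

The biconditional holds.

[⇐] Suppose N³ ≡ 8 (mod 25). The only residue r in {0, …, 24} with r³ ≡ 8 (mod 25) is r = 2, so N ≡ 2 (mod 25).

[⇒] Suppose N ≡ 2 (mod 25). Write N = 25j + 2. Then (25j + 2)³ = 15625j³ + 3750j² + 300j + 8 = 25(625j³ + 150j² + 12j) + 8, so N³ ≡ 8 (mod 25).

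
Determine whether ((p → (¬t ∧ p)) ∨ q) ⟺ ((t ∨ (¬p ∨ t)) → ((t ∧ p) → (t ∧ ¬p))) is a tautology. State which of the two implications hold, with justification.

[⇒] This fails. Under q = T, p = T, t = T, the left side is true but the right side is false.

[⇐] Assume the antecedent. If p is true, the antecedent forces (q = F, p = T, t = F) or (q = T, p = T, t = F), and (p → (¬t ∧ p)) ∨ q holds there. If p is false, (p → (¬t ∧ p)) ∨ q reduces to true regardless of the other variables. Either way (p → (¬t ∧ p)) ∨ q holds.

Not equivalent: only (⇐) holds.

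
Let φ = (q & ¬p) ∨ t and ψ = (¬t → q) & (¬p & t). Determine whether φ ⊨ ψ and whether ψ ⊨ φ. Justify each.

(⇒) fails; (⇐) holds.

[⇐] Assume the antecedent. If p is true, the antecedent cannot hold. If p is false, the antecedent forces (p = F, q = F, t = T) or (p = F, q = T, t = T), and (q & ¬p) ∨ t holds there. Either way (q & ¬p) ∨ t holds.

[⇒] This fails. Under p = F, q = T, t = F, the left side is true but the right side is false.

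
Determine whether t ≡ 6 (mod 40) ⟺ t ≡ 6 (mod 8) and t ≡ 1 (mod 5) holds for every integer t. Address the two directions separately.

Both directions hold.

(⇐) If t ≡ 6 (mod 8) and t ≡ 1 (mod 5), then by the Chinese remainder theorem t ≡ 6 (mod 40). This is exactly t ≡ 6 (mod 40).

(⇒) Suppose t ≡ 6 (mod 40); write t = 40j + 6. Since 8 ∣ 40, reducing mod 8 gives t ≡ 6 (mod 8); since 5 ∣ 40, reducing mod 5 gives t ≡ 6 ≡ 1 (mod 5).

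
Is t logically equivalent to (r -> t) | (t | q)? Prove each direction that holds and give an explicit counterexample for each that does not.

(⇒) holds; (⇐) fails.

Forward direction. Assume the antecedent. If q is true, (r -> t) | (t | q) reduces to true regardless of the other variables. If q is false, the antecedent forces (q = F, r = F, t = T) or (q = F, r = T, t = T), and (r -> t) | (t | q) holds there. Either way (r -> t) | (t | q) holds.

Converse. This fails. Under q = F, r = F, t = F, the left side is false but the right side is true.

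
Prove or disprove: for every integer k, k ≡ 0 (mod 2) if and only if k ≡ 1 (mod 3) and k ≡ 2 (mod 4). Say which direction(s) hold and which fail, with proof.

Only the reverse direction holds.

Converse. If k ≡ 1 (mod 3) and k ≡ 2 (mod 4), then by the Chinese remainder theorem k ≡ 10 (mod 12). Since 10 ≡ 0 (mod 2) and 2 ∣ 12, we get k ≡ 0 (mod 2).

Forward direction. This fails: k = 0 gives 0 ≡ 0 (mod 2) but 0 ≡ 0 (mod 3), so the conjunction on the right does not hold.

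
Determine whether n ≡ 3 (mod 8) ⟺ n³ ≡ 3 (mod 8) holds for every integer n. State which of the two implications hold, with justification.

(⇒) Suppose n ≡ 3 (mod 8). Write n = 8j + 3. Then (8j + 3)³ = 512j³ + 576j² + 216j + 27 = 8(64j³ + 72j² + 27j + 3) + 3, so n³ ≡ 3 (mod 8).

(⇐) For the converse, argue contrapositively. If n ≢ 3 (mod 8), then n is congruent to one of 0, 1, 2, 4, 5, 6, 7 modulo 8, and these give n³ ≡ 0, 1, 0, 0, 5, 0, 7 respectively — never 3.

The biconditional holds.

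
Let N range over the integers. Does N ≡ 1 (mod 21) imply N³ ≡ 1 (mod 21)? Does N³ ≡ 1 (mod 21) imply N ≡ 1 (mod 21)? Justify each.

(→) Suppose N ≡ 1 (mod 21). Write N = 21j + 1. Then (21j + 1)³ = 9261j³ + 1323j² + 63j + 1 = 21(441j³ + 63j² + 3j) + 1, so N³ ≡ 1 (mod 21).

(←) This fails: take N = 4. Then 4³ = 64 ≡ 1 (mod 21), yet 4 ≡ 4 (mod 21), not 1.

Only the forward direction holds.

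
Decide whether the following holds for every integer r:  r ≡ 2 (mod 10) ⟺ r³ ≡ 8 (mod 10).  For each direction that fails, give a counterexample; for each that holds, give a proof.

(⇒) Suppose r ≡ 2 (mod 10). Write r = 10j + 2. Then (10j + 2)³ = 1000j³ + 600j² + 120j + 8 = 10(100j³ + 60j² + 12j) + 8, so r³ ≡ 8 (mod 10).

(⇐) Conversely, suppose r³ ≡ 8 (mod 10). The only residue r in {0, …, 9} with r³ ≡ 8 (mod 10) is r = 2, so r ≡ 2 (mod 10).

Both directions hold; the statement is true.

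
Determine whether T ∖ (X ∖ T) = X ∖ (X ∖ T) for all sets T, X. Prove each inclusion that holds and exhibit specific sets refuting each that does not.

Only the reverse inclusion holds.

Reverse inclusion. Let x ∈ X ∖ (X ∖ T). Then x ∈ T ∩ X, from which x ∈ T ∖ (X ∖ T).

Forward inclusion. This inclusion fails. Take T = {1}, X = ∅; then 1 ∈ T ∖ (X ∖ T) but 1 ∉ X ∖ (X ∖ T).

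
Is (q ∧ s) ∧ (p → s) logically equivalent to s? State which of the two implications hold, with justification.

[⇐] This fails. Under q = F, s = T, p = F, the left side is false but the right side is true.

[⇒] Assume the antecedent. If q is true, the antecedent forces (q = T, s = T, p = F) or (q = T, s = T, p = T), and s holds there. If q is false, the antecedent cannot hold. Either way s holds.

(⇒) holds; (⇐) fails.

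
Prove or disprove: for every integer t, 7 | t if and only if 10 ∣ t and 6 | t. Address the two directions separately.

Neither implication holds.

(⟹) This fails: take t = 7. Certainly 7 ∣ 7, but 10 ∤ 7.

(⟸) This fails: take t = 30. Both 10 ∣ 30 and 6 ∣ 30, yet 30 is not a multiple of 7 (since 30 = 4·7 + 2), so 7 ∤ 30.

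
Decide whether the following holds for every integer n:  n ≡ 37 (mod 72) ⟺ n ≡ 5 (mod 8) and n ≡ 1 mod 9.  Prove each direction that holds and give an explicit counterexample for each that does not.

Both directions hold; the statement is true.

[⇒] Suppose n ≡ 37 (mod 72); write n = 72j + 37. Since 8 ∣ 72, reducing mod 8 gives n ≡ 37 ≡ 5 (mod 8); since 9 ∣ 72, reducing mod 9 gives n ≡ 37 ≡ 1 (mod 9).

[⇐] Conversely, if n ≡ 5 (mod 8) and n ≡ 1 (mod 9), then by the Chinese remainder theorem n ≡ 37 (mod 72). This is exactly n ≡ 37 (mod 72).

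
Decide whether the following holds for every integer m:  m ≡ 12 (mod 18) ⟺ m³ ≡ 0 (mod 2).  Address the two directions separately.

(⟹) Suppose m ≡ 12 (mod 18). Then m³ ≡ 12³ = 1728 (mod 18), and since 2 ∣ 18, also m³ ≡ 0 (mod 2).

(⟸) This fails: take m = 0. Then 0³ = 0 ≡ 0 (mod 2), yet 0 ≡ 0 (mod 18), not 12.

Only the forward implication holds.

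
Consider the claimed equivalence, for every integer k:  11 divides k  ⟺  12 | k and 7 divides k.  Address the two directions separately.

(⟹) This fails: take k = 11. Certainly 11 ∣ 11, but 12 ∤ 11.

(⟸) This fails: take k = 84. Both 12 ∣ 84 and 7 ∣ 84, yet 84 is not a multiple of 11 (since 84 = 7·11 + 7), so 11 ∤ 84.

(⇒) fails and (⇐) fails.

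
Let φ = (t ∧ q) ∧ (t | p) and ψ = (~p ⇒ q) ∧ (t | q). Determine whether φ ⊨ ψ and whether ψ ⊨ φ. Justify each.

Only the forward implication holds.

[⇐] This fails. Under p = F, q = T, t = F, the left side is false but the right side is true.

[⇒] Assume the antecedent. If p is true, the antecedent forces (p = T, q = T, t = T), and (~p ⇒ q) ∧ (t | q) holds there. If p is false, the antecedent forces (p = F, q = T, t = T), and (~p ⇒ q) ∧ (t | q) holds there. Either way (~p ⇒ q) ∧ (t | q) holds.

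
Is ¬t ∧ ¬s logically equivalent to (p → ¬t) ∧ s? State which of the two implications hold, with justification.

Forward direction. This fails. Under p = F, t = F, s = F, the left side is true but the right side is false.

Converse. This fails. Under p = F, t = F, s = T, the left side is false but the right side is true.

Both directions fail.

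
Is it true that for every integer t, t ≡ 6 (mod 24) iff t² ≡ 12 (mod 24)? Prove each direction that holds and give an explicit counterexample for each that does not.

Only the forward implication holds.

(⇒) Suppose t ≡ 6 (mod 24). Write t = 24j + 6. Then (24j + 6)² = 576j² + 288j + 36 = 24(24j² + 12j + 1) + 12, so t² ≡ 12 (mod 24).

(⇐) This fails: take t = 18. Then 18² = 324 ≡ 12 (mod 24), yet 18 ≡ 18 (mod 24), not 6.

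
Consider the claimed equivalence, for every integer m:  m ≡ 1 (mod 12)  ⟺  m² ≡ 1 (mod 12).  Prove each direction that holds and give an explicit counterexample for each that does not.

(⇒) Suppose m ≡ 1 (mod 12). Write m = 12j + 1. Then (12j + 1)² = 144j² + 24j + 1 = 12(12j² + 2j) + 1, so m² ≡ 1 (mod 12).

(⇐) This fails: take m = 5. Then 5² = 25 ≡ 1 (mod 12), yet 5 ≡ 5 (mod 12), not 1.

The forward direction holds; the converse fails.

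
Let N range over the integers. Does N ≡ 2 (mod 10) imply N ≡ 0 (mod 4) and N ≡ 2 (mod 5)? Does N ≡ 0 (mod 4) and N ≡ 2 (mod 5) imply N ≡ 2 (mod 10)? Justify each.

Not equivalent: only (⇐) holds.

(⟹) This fails: N = 2 gives 2 ≡ 2 (mod 10) but 2 ≡ 2 (mod 4), so the conjunction on the right does not hold.

(⟸) Conversely, if N ≡ 0 (mod 4) and N ≡ 2 (mod 5), then by the Chinese remainder theorem N ≡ 12 (mod 20). Since 12 ≡ 2 (mod 10) and 10 ∣ 20, we get N ≡ 2 (mod 10).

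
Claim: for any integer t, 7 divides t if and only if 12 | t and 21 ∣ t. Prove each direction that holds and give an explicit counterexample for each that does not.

Only the converse holds.

(⇒) This fails: take t = 7. Certainly 7 ∣ 7, but 12 ∤ 7.

(⇐) Suppose 12 ∣ t and 21 ∣ t. Any common multiple of 12 and 21 is a multiple of their lcm; here lcm(12, 21) = 12·21/gcd(12, 21) = 252/3 = 84, so 84 ∣ t. Since 7 ∣ 84, it follows that 7 ∣ t.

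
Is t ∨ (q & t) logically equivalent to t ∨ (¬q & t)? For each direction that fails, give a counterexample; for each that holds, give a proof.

Both implications hold.

(⇒) Assume the antecedent. If t is true, t ∨ (¬q & t) reduces to true regardless of the other variables. If t is false, the antecedent cannot hold. Either way t ∨ (¬q & t) holds.

(⇐) Assume the antecedent. If t is true, t ∨ (q & t) reduces to true regardless of the other variables. If t is false, the antecedent cannot hold. Either way t ∨ (q & t) holds.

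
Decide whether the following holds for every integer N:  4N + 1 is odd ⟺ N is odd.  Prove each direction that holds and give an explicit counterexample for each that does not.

(⇒) This fails: take N = 6. Then 4N + 1 = 25, which is odd, yet N = 6 is even, not odd.

(⇐) Suppose N is odd. Since 4 is even, 4N is even for every N, so 4N + 1 has the same parity as 1, which is odd. Hence 4N + 1 is odd.

(⇒) fails; (⇐) holds.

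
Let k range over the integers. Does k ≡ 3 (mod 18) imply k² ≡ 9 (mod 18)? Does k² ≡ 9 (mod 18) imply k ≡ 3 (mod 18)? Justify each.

(←) This fails: take k = 9. Then 9² = 81 ≡ 9 (mod 18), yet 9 ≡ 9 (mod 18), not 3.

(→) Suppose k ≡ 3 (mod 18). Write k = 18j + 3. Then (18j + 3)² = 324j² + 108j + 9 = 18(18j² + 6j) + 9, so k² ≡ 9 (mod 18).

Only the forward direction holds.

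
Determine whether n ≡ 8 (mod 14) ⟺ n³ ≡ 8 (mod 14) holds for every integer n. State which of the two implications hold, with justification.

Only the forward direction holds.

Converse. This fails: take n = 2. Then 2³ = 8 ≡ 8 (mod 14), yet 2 ≡ 2 (mod 14), not 8.

Forward direction. Suppose n ≡ 8 (mod 14). Write n = 14j + 8. Then (14j + 8)³ = 2744j³ + 4704j² + 2688j + 512 = 14(196j³ + 336j² + 192j + 36) + 8, so n³ ≡ 8 (mod 14).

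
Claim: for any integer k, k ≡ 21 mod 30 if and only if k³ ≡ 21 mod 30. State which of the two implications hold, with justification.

The biconditional holds.

(⟸) Suppose k³ ≡ 21 (mod 30). The only residue r in {0, …, 29} with r³ ≡ 21 (mod 30) is r = 21, so k ≡ 21 (mod 30).

(⟹) Suppose k ≡ 21 mod 30. Write k = 30j + 21. Then (30j + 21)³ = 27000j³ + 56700j² + 39690j + 9261 = 30(900j³ + 1890j² + 1323j + 308) + 21, so k³ ≡ 21 (mod 30).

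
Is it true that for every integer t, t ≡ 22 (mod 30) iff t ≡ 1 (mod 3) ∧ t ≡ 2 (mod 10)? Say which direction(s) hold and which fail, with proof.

(⟹) Suppose t ≡ 22 (mod 30); write t = 30j + 22. Since 3 ∣ 30, reducing mod 3 gives t ≡ 22 ≡ 1 (mod 3); since 10 ∣ 30, reducing mod 10 gives t ≡ 22 ≡ 2 (mod 10).

(⟸) Conversely, if t ≡ 1 (mod 3) and t ≡ 2 (mod 10), then by the Chinese remainder theorem t ≡ 22 (mod 30). This is exactly t ≡ 22 (mod 30).

Both implications hold.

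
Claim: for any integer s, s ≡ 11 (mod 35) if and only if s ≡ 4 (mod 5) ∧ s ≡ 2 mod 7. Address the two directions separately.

(⇒) fails and (⇐) fails.

(⇒) This fails: s = 11 gives 11 ≡ 11 (mod 35) but 11 ≡ 1 (mod 5), so the conjunction on the right does not hold.

(⇐) This fails: s = 9 satisfies both congruences on the right (9 ≡ 4 mod 5 and 9 ≡ 2 mod 7) yet 9 ≡ 9 (mod 35), not 11.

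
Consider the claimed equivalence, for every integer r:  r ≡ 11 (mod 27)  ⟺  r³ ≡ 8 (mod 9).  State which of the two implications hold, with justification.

[⇒] Suppose r ≡ 11 (mod 27). Then r³ ≡ 11³ = 1331 (mod 27), and since 9 ∣ 27, also r³ ≡ 8 (mod 9).

[⇐] This fails: take r = 2. Then 2³ = 8 ≡ 8 (mod 9), yet 2 ≡ 2 (mod 27), not 11.

Only the forward direction holds.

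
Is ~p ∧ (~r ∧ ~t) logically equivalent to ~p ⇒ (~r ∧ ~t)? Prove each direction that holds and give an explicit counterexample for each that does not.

(⇒) holds; (⇐) fails.

(→) Assume the antecedent. If r is true, the antecedent cannot hold. If r is false, the antecedent forces (r = F, p = F, t = F), and ~p ⇒ (~r ∧ ~t) holds there. Either way ~p ⇒ (~r ∧ ~t) holds.

(←) This fails. Under r = F, p = T, t = F, the left side is false but the right side is true.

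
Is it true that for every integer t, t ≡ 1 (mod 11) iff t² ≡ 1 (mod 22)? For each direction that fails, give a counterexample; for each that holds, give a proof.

(⟹) This fails: take t = 12. Then 12 ≡ 1 (mod 11), but 12² = 144 ≡ 12 (mod 22), not 1.

(⟸) This fails: take t = 21. Then 21² = 441 ≡ 1 (mod 22), yet 21 ≡ 10 (mod 11), not 1.

(⇒) fails and (⇐) fails.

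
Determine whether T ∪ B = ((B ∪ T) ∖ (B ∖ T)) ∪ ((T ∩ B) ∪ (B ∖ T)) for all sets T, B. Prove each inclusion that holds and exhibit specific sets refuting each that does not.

(⟸) Let x ∈ ((B ∪ T) ∖ (B ∖ T)) ∪ ((T ∩ B) ∪ (B ∖ T)). Then either x ∈ T and x ∉ B; or x ∈ B and x ∉ T; or x ∈ T ∩ B. In each case x ∈ T ∪ B, so ((B ∪ T) ∖ (B ∖ T)) ∪ ((T ∩ B) ∪ (B ∖ T)) ⊆ T ∪ B.

(⟹) Let x ∈ T ∪ B. Then either x ∈ T and x ∉ B; or x ∈ B and x ∉ T; or x ∈ T ∩ B. In each case x ∈ ((B ∪ T) ∖ (B ∖ T)) ∪ ((T ∩ B) ∪ (B ∖ T)), so T ∪ B ⊆ ((B ∪ T) ∖ (B ∖ T)) ∪ ((T ∩ B) ∪ (B ∖ T)).

The two sets are equal.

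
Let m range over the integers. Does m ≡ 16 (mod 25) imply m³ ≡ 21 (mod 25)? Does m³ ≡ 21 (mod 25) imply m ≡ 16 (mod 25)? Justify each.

Both directions hold.

(⇐) Suppose m³ ≡ 21 (mod 25). The only residue r in {0, …, 24} with r³ ≡ 21 (mod 25) is r = 16, so m ≡ 16 (mod 25).

(⇒) Suppose m ≡ 16 (mod 25). Write m = 25j + 16. Then (25j + 16)³ = 15625j³ + 30000j² + 19200j + 4096 = 25(625j³ + 1200j² + 768j + 163) + 21, so m³ ≡ 21 (mod 25).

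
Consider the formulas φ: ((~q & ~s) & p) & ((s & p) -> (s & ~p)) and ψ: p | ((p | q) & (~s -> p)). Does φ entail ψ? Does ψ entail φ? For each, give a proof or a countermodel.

[⇒] Assume the antecedent. If s is true, the antecedent cannot hold. If s is false, the antecedent forces (s = F, p = T, q = F), and p | ((p | q) & (~s -> p)) holds there. Either way p | ((p | q) & (~s -> p)) holds.

[⇐] This fails. Under s = T, p = T, q = F, the left side is false but the right side is true.

The forward direction holds; the converse fails.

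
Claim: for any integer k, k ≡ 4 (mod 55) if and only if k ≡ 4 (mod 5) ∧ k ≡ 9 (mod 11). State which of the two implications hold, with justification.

[⇒] This fails: k = 4 gives 4 ≡ 4 (mod 55) but 4 ≡ 4 (mod 11), so the conjunction on the right does not hold.

[⇐] This fails: k = 9 satisfies both congruences on the right (9 ≡ 4 mod 5 and 9 ≡ 9 mod 11) yet 9 ≡ 9 (mod 55), not 4.

(⇒) fails and (⇐) fails.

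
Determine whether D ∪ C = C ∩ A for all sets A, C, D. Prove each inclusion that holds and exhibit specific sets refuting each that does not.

(⊆) fails; (⊇) holds.

(⊆) This inclusion fails. Take A = ∅, C = {1}, D = ∅; then 1 ∈ D ∪ C but 1 ∉ C ∩ A.

(⊇) Let x ∈ C ∩ A. Then either x ∈ A ∩ C and x ∉ D; or x ∈ A ∩ C ∩ D. In each case x ∈ D ∪ C, so C ∩ A ⊆ D ∪ C.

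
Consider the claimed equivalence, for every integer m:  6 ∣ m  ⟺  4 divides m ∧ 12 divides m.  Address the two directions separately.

Only the converse holds.

(→) This fails: take m = 6. Certainly 6 ∣ 6, but 4 ∤ 6.

(←) Suppose 4 ∣ m and 12 ∣ m. Any common multiple of 4 and 12 is a multiple of their lcm; here lcm(4, 12) = 4·12/gcd(4, 12) = 48/4 = 12, so 12 ∣ m. Since 6 ∣ 12, it follows that 6 ∣ m.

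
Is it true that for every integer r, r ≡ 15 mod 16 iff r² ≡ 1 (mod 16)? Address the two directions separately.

(⇒) Suppose r ≡ 15 mod 16. Write r = 16j + 15. Then (16j + 15)² = 256j² + 480j + 225 = 16(16j² + 30j + 14) + 1, so r² ≡ 1 (mod 16).

(⇐) This fails: take r = 1. Then 1² = 1 ≡ 1 (mod 16), yet 1 ≡ 1 (mod 16), not 15.

The forward direction holds; the converse fails.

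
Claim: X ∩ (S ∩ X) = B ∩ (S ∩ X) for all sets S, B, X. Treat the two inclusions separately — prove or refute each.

(⟸) Let x ∈ B ∩ (S ∩ X). Then x ∈ S ∩ B ∩ X, from which x ∈ X ∩ (S ∩ X).

(⟹) This inclusion fails. Take S = {1}, B = ∅, X = {1}; then 1 ∈ X ∩ (S ∩ X) but 1 ∉ B ∩ (S ∩ X).

The sets are not equal: only the reverse inclusion holds.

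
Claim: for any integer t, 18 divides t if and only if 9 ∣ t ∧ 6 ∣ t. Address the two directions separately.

Converse. Suppose 9 ∣ t and 6 ∣ t. Any common multiple of 9 and 6 is a multiple of their lcm; here lcm(9, 6) = 9·6/gcd(9, 6) = 54/3 = 18, so 18 ∣ t.

Forward direction. If 18 ∣ t, write t = 18q. Since 18 = 2·9, t = 9·(2q), so 9 ∣ t; and since 18 = 3·6, t = 6·(3q), so 6 ∣ t.

Both implications hold.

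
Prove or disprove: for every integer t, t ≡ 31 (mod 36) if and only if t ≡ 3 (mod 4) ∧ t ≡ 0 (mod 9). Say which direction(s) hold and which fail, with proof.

(→) This fails: t = 31 gives 31 ≡ 31 (mod 36) but 31 ≡ 4 (mod 9), so the conjunction on the right does not hold.

(←) This fails: t = 27 satisfies both congruences on the right (27 ≡ 3 mod 4 and 27 ≡ 0 mod 9) yet 27 ≡ 27 (mod 36), not 31.

(⇒) fails and (⇐) fails.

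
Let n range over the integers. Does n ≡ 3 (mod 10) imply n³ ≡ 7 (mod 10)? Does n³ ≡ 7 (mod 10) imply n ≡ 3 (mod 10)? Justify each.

Equivalent; both directions hold.

Converse. For the converse, argue contrapositively. If n ≢ 3 (mod 10), then n is congruent to one of 0, 1, 2, 4, 5, 6, 7, 8, 9 modulo 10, and these give n³ ≡ 0, 1, 8, 4, 5, 6, 3, 2, 9 respectively — never 7.

Forward direction. Suppose n ≡ 3 (mod 10). Write n = 10j + 3. Then (10j + 3)³ = 1000j³ + 900j² + 270j + 27 = 10(100j³ + 90j² + 27j + 2) + 7, so n³ ≡ 7 (mod 10).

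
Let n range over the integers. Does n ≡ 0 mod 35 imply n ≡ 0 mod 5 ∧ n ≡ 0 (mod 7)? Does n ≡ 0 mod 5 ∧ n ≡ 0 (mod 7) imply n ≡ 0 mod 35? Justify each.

Equivalent; both directions hold.

(⇒) Suppose n ≡ 0 (mod 35); write n = 35j + 0. Since 5 ∣ 35, reducing mod 5 gives n ≡ 0 (mod 5); since 7 ∣ 35, reducing mod 7 gives n ≡ 0 (mod 7).

(⇐) Conversely, if n ≡ 0 (mod 5) and n ≡ 0 (mod 7), then by the Chinese remainder theorem n ≡ 0 (mod 35). This is exactly n ≡ 0 (mod 35).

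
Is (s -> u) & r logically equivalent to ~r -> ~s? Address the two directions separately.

(⟸) This fails. Under s = F, u = F, r = F, the left side is false but the right side is true.

(⟹) Assume the antecedent. If s is true, the antecedent forces (s = T, u = T, r = T), and ~r -> ~s holds there. If s is false, ~r -> ~s reduces to true regardless of the other variables. Either way ~r -> ~s holds.

(⇒) holds; (⇐) fails.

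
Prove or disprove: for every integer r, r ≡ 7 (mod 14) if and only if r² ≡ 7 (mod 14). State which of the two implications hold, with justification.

Both directions hold; the statement is true.

Forward direction. Suppose r ≡ 7 (mod 14). Write r = 14j + 7. Then (14j + 7)² = 196j² + 196j + 49 = 14(14j² + 14j + 3) + 7, so r² ≡ 7 (mod 14).

Converse. Suppose r² ≡ 7 (mod 14). The only residue r in {0, …, 13} with r² ≡ 7 (mod 14) is r = 7, so r ≡ 7 (mod 14).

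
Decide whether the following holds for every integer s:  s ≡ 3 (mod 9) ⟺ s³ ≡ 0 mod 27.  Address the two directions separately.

(⟹) Suppose s ≡ 3 (mod 9). Working modulo 27, s ∈ {3, 12, 21}; for each such r, r³ ≡ 0 (mod 27).

(⟸) This fails: take s = 0. Then 0³ = 0 ≡ 0 (mod 27), yet 0 ≡ 0 (mod 9), not 3.

Only the forward direction holds.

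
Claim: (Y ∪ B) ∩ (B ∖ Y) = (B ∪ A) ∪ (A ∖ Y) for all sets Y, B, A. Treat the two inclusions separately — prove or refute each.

The sets are not equal: only the forward inclusion holds.

(⟹) Let x ∈ (Y ∪ B) ∩ (B ∖ Y). Then either x ∈ B and x ∉ Y, A; or x ∈ B ∩ A and x ∉ Y. In each case x ∈ (B ∪ A) ∪ (A ∖ Y), so (Y ∪ B) ∩ (B ∖ Y) ⊆ (B ∪ A) ∪ (A ∖ Y).

(⟸) This inclusion fails. Take Y = {1}, B = {1}, A = ∅; then 1 ∈ (B ∪ A) ∪ (A ∖ Y) but 1 ∉ (Y ∪ B) ∩ (B ∖ Y).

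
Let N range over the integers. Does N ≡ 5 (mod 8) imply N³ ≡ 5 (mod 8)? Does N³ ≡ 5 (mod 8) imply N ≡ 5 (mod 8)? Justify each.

(⇒) Suppose N ≡ 5 (mod 8). Write N = 8j + 5. Then (8j + 5)³ = 512j³ + 960j² + 600j + 125 = 8(64j³ + 120j² + 75j + 15) + 5, so N³ ≡ 5 (mod 8).

(⇐) For the converse, argue contrapositively. If N ≢ 5 (mod 8), then N is congruent to one of 0, 1, 2, 3, 4, 6, 7 modulo 8, and these give N³ ≡ 0, 1, 0, 3, 0, 0, 7 respectively — never 5.

Both implications hold.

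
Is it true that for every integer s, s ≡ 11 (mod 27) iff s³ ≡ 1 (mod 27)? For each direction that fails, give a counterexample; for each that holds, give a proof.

[⇒] This fails: take s = 11. Then 11 ≡ 11 (mod 27), but 11³ = 1331 ≡ 8 (mod 27), not 1.

[⇐] This fails: take s = 1. Then 1³ = 1 ≡ 1 (mod 27), yet 1 ≡ 1 (mod 27), not 11.

Both directions fail.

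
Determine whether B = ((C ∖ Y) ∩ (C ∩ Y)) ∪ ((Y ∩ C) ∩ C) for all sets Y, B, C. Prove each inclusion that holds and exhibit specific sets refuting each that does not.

Both inclusions fail.

Forward inclusion. This inclusion fails. Take Y = ∅, B = {1}, C = ∅; then 1 ∈ B but 1 ∉ ((C ∖ Y) ∩ (C ∩ Y)) ∪ ((Y ∩ C) ∩ C).

Reverse inclusion. This inclusion fails. Take Y = {1}, B = ∅, C = {1}; then 1 ∈ ((C ∖ Y) ∩ (C ∩ Y)) ∪ ((Y ∩ C) ∩ C) but 1 ∉ B.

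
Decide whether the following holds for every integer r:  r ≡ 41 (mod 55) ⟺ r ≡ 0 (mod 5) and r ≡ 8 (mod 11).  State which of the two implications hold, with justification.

(⇒) This fails: r = 41 gives 41 ≡ 41 (mod 55) but 41 ≡ 1 (mod 5), so the conjunction on the right does not hold.

(⇐) This fails: r = 30 satisfies both congruences on the right (30 ≡ 0 mod 5 and 30 ≡ 8 mod 11) yet 30 ≡ 30 (mod 55), not 41.

Both directions fail.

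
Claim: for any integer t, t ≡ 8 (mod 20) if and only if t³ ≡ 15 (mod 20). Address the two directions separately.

(⇒) This fails: take t = 8. Then 8 ≡ 8 (mod 20), but 8³ = 512 ≡ 12 (mod 20), not 15.

(⇐) This fails: take t = 15. Then 15³ = 3375 ≡ 15 (mod 20), yet 15 ≡ 15 (mod 20), not 8.

Both directions fail.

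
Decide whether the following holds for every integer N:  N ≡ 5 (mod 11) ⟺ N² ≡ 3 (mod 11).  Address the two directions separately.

Converse. This fails: take N = 6. Then 6² = 36 ≡ 3 (mod 11), yet 6 ≡ 6 (mod 11), not 5.

Forward direction. Suppose N ≡ 5 (mod 11). Write N = 11j + 5. Then (11j + 5)² = 121j² + 110j + 25 = 11(11j² + 10j + 2) + 3, so N² ≡ 3 (mod 11).

Only the forward implication holds.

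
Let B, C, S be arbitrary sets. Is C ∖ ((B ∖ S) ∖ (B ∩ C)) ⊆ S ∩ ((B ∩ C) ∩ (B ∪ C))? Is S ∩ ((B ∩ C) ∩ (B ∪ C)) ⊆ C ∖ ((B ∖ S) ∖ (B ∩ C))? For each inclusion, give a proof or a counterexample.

(⊆) This inclusion fails. Take B = ∅, C = {1}, S = ∅; then 1 ∈ C ∖ ((B ∖ S) ∖ (B ∩ C)) but 1 ∉ S ∩ ((B ∩ C) ∩ (B ∪ C)).

(⊇) Let x ∈ S ∩ ((B ∩ C) ∩ (B ∪ C)). Then x ∈ B ∩ C ∩ S, from which x ∈ C ∖ ((B ∖ S) ∖ (B ∩ C)).

The sets are not equal: only the reverse inclusion holds.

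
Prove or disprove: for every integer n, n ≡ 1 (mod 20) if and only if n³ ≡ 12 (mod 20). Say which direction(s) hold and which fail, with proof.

Neither direction holds.

(→) This fails: take n = 1. Then 1 ≡ 1 (mod 20), but 1³ = 1 ≡ 1 (mod 20), not 12.

(←) This fails: take n = 8. Then 8³ = 512 ≡ 12 (mod 20), yet 8 ≡ 8 (mod 20), not 1.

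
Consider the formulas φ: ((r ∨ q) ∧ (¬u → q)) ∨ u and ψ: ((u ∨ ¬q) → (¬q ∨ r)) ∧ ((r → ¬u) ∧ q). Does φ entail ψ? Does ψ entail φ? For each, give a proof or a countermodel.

Only the reverse direction holds.

Converse. Assume the antecedent. If q is true, ((r ∨ q) ∧ (¬u → q)) ∨ u reduces to true regardless of the other variables. If q is false, the antecedent cannot hold. Either way ((r ∨ q) ∧ (¬u → q)) ∨ u holds.

Forward direction. This fails. Under q = F, u = T, r = F, the left side is true but the right side is false.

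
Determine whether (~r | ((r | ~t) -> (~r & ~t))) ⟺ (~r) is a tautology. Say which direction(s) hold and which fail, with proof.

(←) Assume the antecedent. If t is true, the antecedent forces (t = T, r = F), and ~r | ((r | ~t) -> (~r & ~t)) holds there. If t is false, the antecedent forces (t = F, r = F), and ~r | ((r | ~t) -> (~r & ~t)) holds there. Either way ~r | ((r | ~t) -> (~r & ~t)) holds.

(→) Assume the antecedent. If t is true, the antecedent forces (t = T, r = F), and ~r holds there. If t is false, the antecedent forces (t = F, r = F), and ~r holds there. Either way ~r holds.

Both directions hold; the statement is true.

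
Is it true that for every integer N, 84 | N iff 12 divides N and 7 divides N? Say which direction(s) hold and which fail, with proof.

(←) Suppose 12 ∣ N and 7 ∣ N. Any common multiple of 12 and 7 is a multiple of their lcm; here gcd(12, 7) = 1, so lcm(12, 7) = 12·7 = 84, so 84 ∣ N.

(→) If 84 ∣ N, write N = 84q. Since 84 = 7·12, N = 12·(7q), so 12 ∣ N; and since 84 = 12·7, N = 7·(12q), so 7 ∣ N.

Equivalent; both directions hold.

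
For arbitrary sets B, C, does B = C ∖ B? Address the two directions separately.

(⊆) This inclusion fails. Take B = {1}, C = ∅; then 1 ∈ B but 1 ∉ C ∖ B.

(⊇) This inclusion fails. Take B = ∅, C = {1}; then 1 ∈ C ∖ B but 1 ∉ B.

(⊆) fails and (⊇) fails.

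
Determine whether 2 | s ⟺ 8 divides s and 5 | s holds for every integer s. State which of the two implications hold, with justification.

(⇐) Suppose 8 ∣ s and 5 ∣ s. Any common multiple of 8 and 5 is a multiple of their lcm; here gcd(8, 5) = 1, so lcm(8, 5) = 8·5 = 40, so 40 ∣ s. Since 2 ∣ 40, it follows that 2 ∣ s.

(⇒) This fails: take s = 2. Certainly 2 ∣ 2, but 8 ∤ 2.

Only the reverse direction holds.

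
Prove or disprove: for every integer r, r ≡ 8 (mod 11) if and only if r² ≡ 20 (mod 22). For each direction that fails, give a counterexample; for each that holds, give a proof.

Forward direction. This fails: take r = 19. Then 19 ≡ 8 (mod 11), but 19² = 361 ≡ 9 (mod 22), not 20.

Converse. This fails: take r = 14. Then 14² = 196 ≡ 20 (mod 22), yet 14 ≡ 3 (mod 11), not 8.

(⇒) fails and (⇐) fails.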